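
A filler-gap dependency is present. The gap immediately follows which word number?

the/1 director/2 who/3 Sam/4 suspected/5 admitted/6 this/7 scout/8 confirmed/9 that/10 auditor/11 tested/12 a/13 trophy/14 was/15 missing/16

The displaced element is "the director" (word 2).
It is linked across 1 clause boundary (Ø).
It functions as the subject of "admitted", so the gap sits immediately after word 5 ("suspected").
Base order: Sam suspected that the director admitted this scout confirmed that auditor tested a trophy.

5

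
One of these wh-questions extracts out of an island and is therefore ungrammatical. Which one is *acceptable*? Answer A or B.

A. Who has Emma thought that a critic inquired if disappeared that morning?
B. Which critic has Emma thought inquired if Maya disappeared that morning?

In A, the wh-phrase is extracted from inside a wh-island (introduced by "if"), which blocks movement.
In B, the extraction path crosses only that-complement boundaries, which are transparent.
So B is grammatical.

B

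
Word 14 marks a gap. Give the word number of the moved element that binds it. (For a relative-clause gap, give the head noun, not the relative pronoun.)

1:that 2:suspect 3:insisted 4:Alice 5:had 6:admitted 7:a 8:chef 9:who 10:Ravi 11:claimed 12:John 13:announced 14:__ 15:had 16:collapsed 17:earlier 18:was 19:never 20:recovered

8

The gap at 14 is the subject of "collapsed", inside a relative clause.
The relative pronoun is "who" (word 9); it is bound by the head noun immediately before it.
Its filler is the head noun "chef", at word 8.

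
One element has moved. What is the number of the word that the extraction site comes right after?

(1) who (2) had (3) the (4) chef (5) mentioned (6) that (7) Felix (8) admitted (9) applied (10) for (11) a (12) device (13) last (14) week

The displaced element is "who" (word 1).
It is linked across 2 clause boundaries (that → Ø).
It functions as the subject of "applied", so the gap sits immediately after word 8 ("admitted").
Base order: The chef had mentioned that Felix admitted who applied for a device last week.

8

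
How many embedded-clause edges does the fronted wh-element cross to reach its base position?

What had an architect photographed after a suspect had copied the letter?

"what" originates inside the matrix clause — no clause boundary is crossed.

0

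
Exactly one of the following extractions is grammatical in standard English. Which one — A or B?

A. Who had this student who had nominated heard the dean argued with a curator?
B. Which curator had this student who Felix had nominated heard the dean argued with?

B

In A, the wh-phrase is extracted from inside a complex-NP island (relative clause) (introduced by "who"), which blocks movement.
In B, the extraction path crosses only that-complement boundaries, which are transparent.
So B is grammatical.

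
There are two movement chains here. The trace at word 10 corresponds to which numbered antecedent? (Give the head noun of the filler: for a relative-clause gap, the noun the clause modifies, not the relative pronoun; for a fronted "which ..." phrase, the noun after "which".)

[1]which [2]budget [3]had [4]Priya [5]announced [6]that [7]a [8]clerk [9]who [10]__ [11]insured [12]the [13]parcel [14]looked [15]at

8

The marked gap is inside the relative clause, the subject of "insured".
Its filler is the head noun "clerk" (via "who"), at word 8.
(The other dependency links word 2 to a gap after word 15.)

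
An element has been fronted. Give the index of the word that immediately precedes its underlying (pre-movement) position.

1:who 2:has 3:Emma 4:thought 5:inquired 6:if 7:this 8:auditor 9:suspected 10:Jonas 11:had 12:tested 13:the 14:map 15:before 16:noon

The displaced element is "who" (word 1).
It is linked across 1 clause boundary (Ø).
It functions as the subject of "inquired", so the gap sits immediately after word 4 ("thought").
Base order: Emma has thought that who inquired if this auditor suspected Jonas had tested the map before noon.

4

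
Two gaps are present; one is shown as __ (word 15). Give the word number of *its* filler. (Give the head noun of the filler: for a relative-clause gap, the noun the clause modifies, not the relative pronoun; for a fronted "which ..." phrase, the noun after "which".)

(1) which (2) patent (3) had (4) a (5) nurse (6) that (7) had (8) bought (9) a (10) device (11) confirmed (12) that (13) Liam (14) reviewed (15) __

The marked gap is the direct object of "reviewed".
Its filler is the fronted wh-phrase "which patent", at word 2.
(The other dependency links word 5 to a gap after word 6.)

2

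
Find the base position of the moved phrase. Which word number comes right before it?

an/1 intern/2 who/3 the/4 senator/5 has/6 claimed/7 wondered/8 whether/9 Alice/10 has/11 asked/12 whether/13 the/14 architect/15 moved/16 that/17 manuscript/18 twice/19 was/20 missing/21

The displaced element is "an intern" (word 2).
It is linked across 1 clause boundary (Ø).
It functions as the subject of "wondered", so the gap sits immediately after word 7 ("claimed").
Base order: The senator has claimed an intern wondered whether Alice has asked whether the architect moved that manuscript twice.

7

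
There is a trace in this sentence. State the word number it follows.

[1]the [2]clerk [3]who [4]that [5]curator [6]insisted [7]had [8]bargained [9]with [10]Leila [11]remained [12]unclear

6

The displaced element is "the clerk" (word 2).
It is linked across 1 clause boundary (Ø).
It functions as the subject of "bargained", so the gap sits immediately after word 6 ("insisted").
Base order: That curator insisted that the clerk had bargained with Leila.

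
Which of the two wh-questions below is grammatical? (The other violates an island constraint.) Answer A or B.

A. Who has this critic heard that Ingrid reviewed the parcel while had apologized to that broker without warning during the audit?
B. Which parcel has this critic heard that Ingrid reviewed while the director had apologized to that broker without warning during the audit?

B

In A, the wh-phrase is extracted from inside an adjunct island (introduced by "while"), which blocks movement.
In B, the extraction path crosses only that-complement boundaries, which are transparent.
So B is grammatical.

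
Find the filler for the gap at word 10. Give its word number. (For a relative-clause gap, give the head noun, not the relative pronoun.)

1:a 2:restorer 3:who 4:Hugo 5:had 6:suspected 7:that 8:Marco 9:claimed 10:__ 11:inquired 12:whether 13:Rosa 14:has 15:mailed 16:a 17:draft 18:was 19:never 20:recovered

The gap at 10 is the subject of "inquired", inside a relative clause.
The relative pronoun is "who" (word 3); it is bound by the head noun immediately before it.
Its filler is the head noun "restorer", at word 2.

2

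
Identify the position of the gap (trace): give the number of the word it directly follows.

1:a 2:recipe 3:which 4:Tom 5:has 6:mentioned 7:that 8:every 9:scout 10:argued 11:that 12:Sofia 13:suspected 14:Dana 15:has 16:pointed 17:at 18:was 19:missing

The displaced element is "a recipe" (word 2).
It is linked across 3 clause boundaries (that → that → Ø).
It functions as the object of the preposition "at" of "pointed", so the gap sits immediately after word 17 ("at").
Base order: Tom has mentioned that every scout argued that Sofia suspected Dana has pointed at a recipe.

17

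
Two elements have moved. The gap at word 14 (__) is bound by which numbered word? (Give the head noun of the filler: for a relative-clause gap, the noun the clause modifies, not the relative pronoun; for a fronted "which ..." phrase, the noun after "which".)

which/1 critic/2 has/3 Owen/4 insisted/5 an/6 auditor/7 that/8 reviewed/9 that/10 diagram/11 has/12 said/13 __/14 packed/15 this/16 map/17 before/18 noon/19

The marked gap is the subject of "packed".
Its filler is the fronted wh-phrase "which critic", at word 2.
(The other dependency links word 7 to a gap after word 8.)

2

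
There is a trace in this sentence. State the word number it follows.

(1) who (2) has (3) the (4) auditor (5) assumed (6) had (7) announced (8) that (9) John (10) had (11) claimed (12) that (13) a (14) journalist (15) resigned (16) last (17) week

The displaced element is "who" (word 1).
It is linked across 1 clause boundary (Ø).
It functions as the subject of "announced", so the gap sits immediately after word 5 ("assumed").
Base order: The auditor has assumed that who had announced that John had claimed that a journalist resigned last week.

5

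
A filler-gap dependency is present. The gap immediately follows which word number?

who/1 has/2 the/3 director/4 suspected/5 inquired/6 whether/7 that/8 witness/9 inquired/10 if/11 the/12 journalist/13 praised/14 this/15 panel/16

The displaced element is "who" (word 1).
It is linked across 1 clause boundary (Ø).
It functions as the subject of "inquired", so the gap sits immediately after word 5 ("suspected").
Base order: The director has suspected that who inquired whether that witness inquired if the journalist praised this panel.

5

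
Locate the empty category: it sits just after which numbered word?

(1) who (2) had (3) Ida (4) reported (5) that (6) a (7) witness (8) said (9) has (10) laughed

The displaced element is "who" (word 1).
It is linked across 2 clause boundaries (that → Ø).
It functions as the subject of "laughed", so the gap sits immediately after word 8 ("said").
Base order: Ida had reported that a witness said that who has laughed.

8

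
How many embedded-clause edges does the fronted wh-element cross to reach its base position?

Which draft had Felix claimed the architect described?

"which draft" is extracted from the object of "described".
Boundaries crossed, outermost first: [Ø] — 1 in total.

1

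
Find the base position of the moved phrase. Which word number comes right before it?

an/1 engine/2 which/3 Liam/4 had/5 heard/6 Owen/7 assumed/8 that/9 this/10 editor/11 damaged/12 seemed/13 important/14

12

The displaced element is "an engine" (word 2).
It is linked across 2 clause boundaries (Ø → that).
It functions as the direct object of "damaged", so the gap sits immediately after word 12 ("damaged").
Base order: Liam had heard Owen assumed that this editor damaged an engine.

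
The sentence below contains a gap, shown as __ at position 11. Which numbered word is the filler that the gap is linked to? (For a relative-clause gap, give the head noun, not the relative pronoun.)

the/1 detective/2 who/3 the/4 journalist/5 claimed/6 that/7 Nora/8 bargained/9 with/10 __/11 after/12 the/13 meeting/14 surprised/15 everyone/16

2

The gap at 11 is the prepositional object of "bargained", inside a relative clause.
The relative pronoun is "who" (word 3); it is bound by the head noun immediately before it.
Its filler is the head noun "detective", at word 2.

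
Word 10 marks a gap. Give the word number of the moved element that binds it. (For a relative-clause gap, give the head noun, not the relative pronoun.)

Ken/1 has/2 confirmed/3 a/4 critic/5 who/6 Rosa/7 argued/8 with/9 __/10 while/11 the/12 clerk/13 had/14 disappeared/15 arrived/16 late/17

5

The gap at 10 is the prepositional object of "argued", inside a relative clause.
The relative pronoun is "who" (word 6); it is bound by the head noun immediately before it.
Its filler is the head noun "critic", at word 5.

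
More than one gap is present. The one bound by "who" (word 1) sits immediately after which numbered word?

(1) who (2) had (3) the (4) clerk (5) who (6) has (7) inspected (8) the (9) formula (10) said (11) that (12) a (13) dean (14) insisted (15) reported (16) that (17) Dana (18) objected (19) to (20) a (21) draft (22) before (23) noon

The displaced element is "who" (word 1).
It is linked across 2 clause boundaries (that → Ø).
It functions as the subject of "reported", so the gap sits immediately after word 14 ("insisted").
Base order: The clerk who has inspected the formula had said that a dean insisted who reported that Dana objected to a draft before noon.

14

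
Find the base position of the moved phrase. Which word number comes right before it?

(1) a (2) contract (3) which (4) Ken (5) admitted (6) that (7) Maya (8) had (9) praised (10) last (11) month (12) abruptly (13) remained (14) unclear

The displaced element is "a contract" (word 2).
It is linked across 1 clause boundary (that).
It functions as the direct object of "praised", so the gap sits immediately after word 9 ("praised").
Base order: Ken admitted that Maya had praised a contract last month abruptly.

9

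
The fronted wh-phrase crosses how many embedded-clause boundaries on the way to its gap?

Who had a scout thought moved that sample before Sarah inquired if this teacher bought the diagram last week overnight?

1

"who" is extracted from the subject of "moved".
Boundaries crossed, outermost first: [Ø] — 1 in total.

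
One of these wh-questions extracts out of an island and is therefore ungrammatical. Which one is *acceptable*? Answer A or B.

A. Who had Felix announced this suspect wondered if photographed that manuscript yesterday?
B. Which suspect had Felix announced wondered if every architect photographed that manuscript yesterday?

B

In A, the wh-phrase is extracted from inside a wh-island (introduced by "if"), which blocks movement.
In B, the extraction path crosses only that-complement boundaries, which are transparent.
So B is grammatical.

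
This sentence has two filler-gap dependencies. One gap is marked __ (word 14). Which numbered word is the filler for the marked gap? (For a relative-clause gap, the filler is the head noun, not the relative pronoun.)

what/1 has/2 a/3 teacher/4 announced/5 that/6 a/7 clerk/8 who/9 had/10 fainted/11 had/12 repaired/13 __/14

1

The marked gap is the direct object of "repaired".
Its filler is the fronted wh-phrase "what", at word 1.
(The other dependency links word 8 to a gap after word 9.)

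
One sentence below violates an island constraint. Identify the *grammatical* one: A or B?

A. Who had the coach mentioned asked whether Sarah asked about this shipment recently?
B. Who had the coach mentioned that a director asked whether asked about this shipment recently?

In B, the wh-phrase is extracted from inside a wh-island (introduced by "whether"), which blocks movement.
In A, the extraction path crosses only that-complement boundaries, which are transparent.
So A is grammatical.

A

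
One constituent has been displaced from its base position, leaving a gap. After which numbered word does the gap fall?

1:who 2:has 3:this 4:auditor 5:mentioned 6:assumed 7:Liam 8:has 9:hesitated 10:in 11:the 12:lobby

The displaced element is "who" (word 1).
It is linked across 1 clause boundary (Ø).
It functions as the subject of "assumed", so the gap sits immediately after word 5 ("mentioned").
Base order: This auditor has mentioned that who assumed Liam has hesitated in the lobby.

5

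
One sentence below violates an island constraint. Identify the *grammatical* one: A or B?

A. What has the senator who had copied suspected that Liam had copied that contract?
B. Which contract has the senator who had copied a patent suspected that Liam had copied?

In A, the wh-phrase is extracted from inside a complex-NP island (relative clause) (introduced by "who"), which blocks movement.
In B, the extraction path crosses only that-complement boundaries, which are transparent.
So B is grammatical.

B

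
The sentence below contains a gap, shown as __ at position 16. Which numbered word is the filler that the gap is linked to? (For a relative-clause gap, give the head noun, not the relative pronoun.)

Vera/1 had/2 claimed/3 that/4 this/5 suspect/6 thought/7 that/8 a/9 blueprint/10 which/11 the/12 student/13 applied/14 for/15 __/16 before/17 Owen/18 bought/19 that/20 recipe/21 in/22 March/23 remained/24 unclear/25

The gap at 16 is the prepositional object of "applied", inside a relative clause.
The relative pronoun is "which" (word 11); it is bound by the head noun immediately before it.
Its filler is the head noun "blueprint", at word 10.

10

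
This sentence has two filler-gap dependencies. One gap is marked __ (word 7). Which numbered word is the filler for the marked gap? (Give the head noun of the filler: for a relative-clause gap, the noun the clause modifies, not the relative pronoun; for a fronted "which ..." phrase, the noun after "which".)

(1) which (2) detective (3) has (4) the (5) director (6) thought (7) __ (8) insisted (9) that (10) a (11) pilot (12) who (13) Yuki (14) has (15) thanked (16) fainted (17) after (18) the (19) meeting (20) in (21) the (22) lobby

The marked gap is the subject of "insisted".
Its filler is the fronted wh-phrase "which detective", at word 2.
(The other dependency links word 11 to a gap after word 15.)

2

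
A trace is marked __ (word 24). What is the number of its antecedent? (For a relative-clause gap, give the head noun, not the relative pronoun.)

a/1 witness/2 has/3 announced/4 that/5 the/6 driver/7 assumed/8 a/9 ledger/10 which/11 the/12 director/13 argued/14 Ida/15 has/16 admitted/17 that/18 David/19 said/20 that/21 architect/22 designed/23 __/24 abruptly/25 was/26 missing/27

The gap at 24 is the object of "designed", inside a relative clause.
The relative pronoun is "which" (word 11); it is bound by the head noun immediately before it.
Its filler is the head noun "ledger", at word 10.

10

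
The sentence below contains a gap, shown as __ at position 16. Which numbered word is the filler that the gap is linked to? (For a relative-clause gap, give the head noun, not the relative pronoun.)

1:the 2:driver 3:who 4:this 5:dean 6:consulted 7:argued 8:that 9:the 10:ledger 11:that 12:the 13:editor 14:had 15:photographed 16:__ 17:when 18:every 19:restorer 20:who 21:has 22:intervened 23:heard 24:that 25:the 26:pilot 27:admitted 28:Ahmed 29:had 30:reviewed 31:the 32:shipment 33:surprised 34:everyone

The gap at 16 is the object of "photographed", inside a relative clause.
The relative pronoun is "that" (word 11); it is bound by the head noun immediately before it.
Its filler is the head noun "ledger", at word 10.

10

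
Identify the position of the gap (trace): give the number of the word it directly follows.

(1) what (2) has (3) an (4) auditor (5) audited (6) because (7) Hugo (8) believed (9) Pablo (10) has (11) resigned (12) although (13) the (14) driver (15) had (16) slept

5

The displaced element is "what" (word 1).
It functions as the direct object of "audited", so the gap sits immediately after word 5 ("audited").
Base order: An auditor has audited what because Hugo believed Pablo has resigned although the driver had slept.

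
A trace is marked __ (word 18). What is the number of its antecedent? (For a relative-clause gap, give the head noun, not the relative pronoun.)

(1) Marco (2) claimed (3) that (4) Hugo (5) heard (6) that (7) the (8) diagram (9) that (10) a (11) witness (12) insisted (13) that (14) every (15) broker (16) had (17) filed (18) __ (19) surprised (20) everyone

The gap at 18 is the object of "filed", inside a relative clause.
The relative pronoun is "that" (word 9); it is bound by the head noun immediately before it.
Its filler is the head noun "diagram", at word 8.

8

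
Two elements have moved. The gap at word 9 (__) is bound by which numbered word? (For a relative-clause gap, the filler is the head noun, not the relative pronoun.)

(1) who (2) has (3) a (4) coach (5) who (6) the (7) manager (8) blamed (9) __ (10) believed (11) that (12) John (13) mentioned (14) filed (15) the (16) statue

The marked gap is inside the relative clause, the direct object of "blamed".
Its filler is the head noun "coach" (via "who"), at word 4.
(The other dependency links word 1 to a gap after word 13.)

4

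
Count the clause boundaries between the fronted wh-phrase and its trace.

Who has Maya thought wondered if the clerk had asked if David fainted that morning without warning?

"who" is extracted from the subject of "wondered".
Boundaries crossed, outermost first: [Ø] — 1 in total.

1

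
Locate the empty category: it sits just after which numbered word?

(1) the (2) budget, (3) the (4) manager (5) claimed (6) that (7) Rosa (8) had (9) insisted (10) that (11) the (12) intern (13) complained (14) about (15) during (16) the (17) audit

The displaced element is "the budget" (word 2).
It is linked across 2 clause boundaries (that → that).
It functions as the object of the preposition "about" of "complained", so the gap sits immediately after word 14 ("about").
Base order: The manager claimed that Rosa had insisted that the intern complained about the budget during the audit.

14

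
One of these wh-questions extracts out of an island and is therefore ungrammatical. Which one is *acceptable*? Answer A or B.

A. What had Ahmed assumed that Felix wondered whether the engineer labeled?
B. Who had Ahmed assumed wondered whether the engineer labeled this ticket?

In A, the wh-phrase is extracted from inside a wh-island (introduced by "whether"), which blocks movement.
In B, the extraction path crosses only that-complement boundaries, which are transparent.
So B is grammatical.

B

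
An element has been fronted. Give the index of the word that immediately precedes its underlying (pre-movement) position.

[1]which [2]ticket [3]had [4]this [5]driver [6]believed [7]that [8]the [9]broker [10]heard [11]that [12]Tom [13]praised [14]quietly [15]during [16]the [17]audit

The displaced element is "which ticket" (word 2).
It is linked across 2 clause boundaries (that → that).
It functions as the direct object of "praised", so the gap sits immediately after word 13 ("praised").
Base order: This driver had believed that the broker heard that Tom praised which ticket quietly during the audit.

13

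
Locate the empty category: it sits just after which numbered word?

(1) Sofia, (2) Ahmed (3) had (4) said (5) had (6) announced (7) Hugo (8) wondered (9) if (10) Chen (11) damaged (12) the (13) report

4

The displaced element is "Sofia" (word 1).
It is linked across 1 clause boundary (Ø).
It functions as the subject of "announced", so the gap sits immediately after word 4 ("said").
Base order: Ahmed had said that Sofia had announced Hugo wondered if Chen damaged the report.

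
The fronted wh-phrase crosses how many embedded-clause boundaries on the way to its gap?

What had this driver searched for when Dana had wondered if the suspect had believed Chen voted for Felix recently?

0

"what" originates inside the matrix clause — no clause boundary is crossed.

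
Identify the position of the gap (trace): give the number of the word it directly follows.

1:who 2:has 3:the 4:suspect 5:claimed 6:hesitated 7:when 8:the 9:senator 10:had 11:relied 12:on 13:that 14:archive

5

The displaced element is "who" (word 1).
It is linked across 1 clause boundary (Ø).
It functions as the subject of "hesitated", so the gap sits immediately after word 5 ("claimed").
Base order: The suspect has claimed that who hesitated when the senator had relied on that archive.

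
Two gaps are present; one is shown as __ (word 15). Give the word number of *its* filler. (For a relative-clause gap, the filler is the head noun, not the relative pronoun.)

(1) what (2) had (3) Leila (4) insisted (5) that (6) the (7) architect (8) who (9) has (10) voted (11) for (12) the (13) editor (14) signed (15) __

The marked gap is the direct object of "signed".
Its filler is the fronted wh-phrase "what", at word 1.
(The other dependency links word 7 to a gap after word 8.)

1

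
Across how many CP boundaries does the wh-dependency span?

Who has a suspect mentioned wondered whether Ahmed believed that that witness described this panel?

1

"who" is extracted from the subject of "wondered".
Boundaries crossed, outermost first: [Ø] — 1 in total.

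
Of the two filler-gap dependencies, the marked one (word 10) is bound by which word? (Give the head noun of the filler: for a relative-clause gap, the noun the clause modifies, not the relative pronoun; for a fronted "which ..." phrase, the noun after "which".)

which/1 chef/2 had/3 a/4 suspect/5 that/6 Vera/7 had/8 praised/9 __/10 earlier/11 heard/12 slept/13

5

The marked gap is inside the relative clause, the direct object of "praised".
Its filler is the head noun "suspect" (via "that"), at word 5.
(The other dependency links word 2 to a gap after word 12.)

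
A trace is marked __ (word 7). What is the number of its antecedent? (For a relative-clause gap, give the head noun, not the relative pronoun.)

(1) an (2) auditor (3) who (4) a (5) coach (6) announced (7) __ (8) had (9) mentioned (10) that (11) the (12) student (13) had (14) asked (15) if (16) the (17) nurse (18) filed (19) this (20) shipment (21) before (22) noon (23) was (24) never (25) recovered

2

The gap at 7 is the subject of "mentioned", inside a relative clause.
The relative pronoun is "who" (word 3); it is bound by the head noun immediately before it.
Its filler is the head noun "auditor", at word 2.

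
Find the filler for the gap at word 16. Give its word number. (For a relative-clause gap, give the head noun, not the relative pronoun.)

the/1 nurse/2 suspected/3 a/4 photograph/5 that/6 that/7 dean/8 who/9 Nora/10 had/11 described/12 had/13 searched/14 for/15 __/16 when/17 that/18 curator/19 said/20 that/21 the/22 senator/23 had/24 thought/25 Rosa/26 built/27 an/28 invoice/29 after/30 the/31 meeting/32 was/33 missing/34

5

The gap at 16 is the prepositional object of "searched", inside a relative clause.
The relative pronoun is "that" (word 6); it is bound by the head noun immediately before it.
Its filler is the head noun "photograph", at word 5.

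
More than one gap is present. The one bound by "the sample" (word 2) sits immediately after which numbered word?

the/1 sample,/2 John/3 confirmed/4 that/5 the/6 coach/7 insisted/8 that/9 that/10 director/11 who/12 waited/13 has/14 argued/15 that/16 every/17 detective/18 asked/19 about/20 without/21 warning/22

The displaced element is "the sample" (word 2).
It is linked across 3 clause boundaries (that → that → that).
It functions as the object of the preposition "about" of "asked", so the gap sits immediately after word 20 ("about").
Base order: John confirmed that the coach insisted that that director who waited has argued that every detective asked about the sample without warning.

20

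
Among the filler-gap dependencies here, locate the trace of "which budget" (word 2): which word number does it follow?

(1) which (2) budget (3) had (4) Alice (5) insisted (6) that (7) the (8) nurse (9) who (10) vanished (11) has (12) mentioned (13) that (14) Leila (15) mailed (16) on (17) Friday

15

The displaced element is "which budget" (word 2).
It is linked across 2 clause boundaries (that → that).
It functions as the direct object of "mailed", so the gap sits immediately after word 15 ("mailed").
Base order: Alice had insisted that the nurse who vanished has mentioned that Leila mailed which budget on Friday.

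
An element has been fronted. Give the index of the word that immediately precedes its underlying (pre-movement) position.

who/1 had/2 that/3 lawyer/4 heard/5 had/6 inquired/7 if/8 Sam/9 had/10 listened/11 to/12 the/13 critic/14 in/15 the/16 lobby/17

5

The displaced element is "who" (word 1).
It is linked across 1 clause boundary (Ø).
It functions as the subject of "inquired", so the gap sits immediately after word 5 ("heard").
Base order: That lawyer had heard that who had inquired if Sam had listened to the critic in the lobby.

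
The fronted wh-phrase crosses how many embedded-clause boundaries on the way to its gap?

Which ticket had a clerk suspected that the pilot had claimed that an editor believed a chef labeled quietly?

3

"which ticket" is extracted from the object of "labeled".
Boundaries crossed, outermost first: [that], [that], [Ø] — 3 in total.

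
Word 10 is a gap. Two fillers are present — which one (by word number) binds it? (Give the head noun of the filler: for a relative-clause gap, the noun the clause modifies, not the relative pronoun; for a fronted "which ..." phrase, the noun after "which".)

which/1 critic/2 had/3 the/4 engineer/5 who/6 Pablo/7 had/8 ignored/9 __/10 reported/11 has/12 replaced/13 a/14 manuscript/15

5

The marked gap is inside the relative clause, the direct object of "ignored".
Its filler is the head noun "engineer" (via "who"), at word 5.
(The other dependency links word 2 to a gap after word 11.)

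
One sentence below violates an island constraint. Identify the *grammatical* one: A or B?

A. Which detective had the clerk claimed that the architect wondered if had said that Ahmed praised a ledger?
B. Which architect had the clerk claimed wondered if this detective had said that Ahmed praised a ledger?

In A, the wh-phrase is extracted from inside a wh-island (introduced by "if"), which blocks movement.
In B, the extraction path crosses only that-complement boundaries, which are transparent.
So B is grammatical.

B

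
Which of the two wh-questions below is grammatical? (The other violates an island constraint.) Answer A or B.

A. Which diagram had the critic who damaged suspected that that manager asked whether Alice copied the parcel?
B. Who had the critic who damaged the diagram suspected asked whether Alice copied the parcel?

In A, the wh-phrase is extracted from inside a complex-NP island (relative clause) (introduced by "who"), which blocks movement.
In B, the extraction path crosses only that-complement boundaries, which are transparent.
So B is grammatical.

B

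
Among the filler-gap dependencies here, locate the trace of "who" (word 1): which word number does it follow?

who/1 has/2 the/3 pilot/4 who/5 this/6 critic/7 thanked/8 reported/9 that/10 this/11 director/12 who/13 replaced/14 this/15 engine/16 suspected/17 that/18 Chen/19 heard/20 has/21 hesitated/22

20

The displaced element is "who" (word 1).
It is linked across 3 clause boundaries (that → that → Ø).
It functions as the subject of "hesitated", so the gap sits immediately after word 20 ("heard").
Base order: The pilot who this critic thanked has reported that this director who replaced this engine suspected that Chen heard that who has hesitated.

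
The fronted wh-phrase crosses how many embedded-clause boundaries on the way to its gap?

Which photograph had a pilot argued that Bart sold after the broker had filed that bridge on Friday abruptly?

1

"which photograph" is extracted from the object of "sold".
Boundaries crossed, outermost first: [that] — 1 in total.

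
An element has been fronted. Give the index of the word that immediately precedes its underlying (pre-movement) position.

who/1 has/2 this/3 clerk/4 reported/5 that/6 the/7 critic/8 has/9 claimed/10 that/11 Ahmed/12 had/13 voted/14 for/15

15

The displaced element is "who" (word 1).
It is linked across 2 clause boundaries (that → that).
It functions as the object of the preposition "for" of "voted", so the gap sits immediately after word 15 ("for").
Base order: This clerk has reported that the critic has claimed that Ahmed had voted for who.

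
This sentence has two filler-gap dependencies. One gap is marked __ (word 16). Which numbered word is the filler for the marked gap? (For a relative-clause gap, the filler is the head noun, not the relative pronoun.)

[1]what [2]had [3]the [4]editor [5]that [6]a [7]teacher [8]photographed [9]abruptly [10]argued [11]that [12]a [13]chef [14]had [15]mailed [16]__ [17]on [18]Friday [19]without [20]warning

1

The marked gap is the direct object of "mailed".
Its filler is the fronted wh-phrase "what", at word 1.
(The other dependency links word 4 to a gap after word 8.)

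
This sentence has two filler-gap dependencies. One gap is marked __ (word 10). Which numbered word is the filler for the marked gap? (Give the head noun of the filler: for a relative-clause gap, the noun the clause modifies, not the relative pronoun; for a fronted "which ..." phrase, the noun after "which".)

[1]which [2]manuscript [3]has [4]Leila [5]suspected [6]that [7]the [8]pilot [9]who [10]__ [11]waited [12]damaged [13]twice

The marked gap is inside the relative clause, the subject of "waited".
Its filler is the head noun "pilot" (via "who"), at word 8.
(The other dependency links word 2 to a gap after word 12.)

8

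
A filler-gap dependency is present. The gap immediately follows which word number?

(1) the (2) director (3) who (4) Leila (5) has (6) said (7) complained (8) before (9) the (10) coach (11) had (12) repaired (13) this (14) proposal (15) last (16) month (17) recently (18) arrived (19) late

6

The displaced element is "the director" (word 2).
It is linked across 1 clause boundary (Ø).
It functions as the subject of "complained", so the gap sits immediately after word 6 ("said").
Base order: Leila has said that the director complained before the coach had repaired this proposal last month recently.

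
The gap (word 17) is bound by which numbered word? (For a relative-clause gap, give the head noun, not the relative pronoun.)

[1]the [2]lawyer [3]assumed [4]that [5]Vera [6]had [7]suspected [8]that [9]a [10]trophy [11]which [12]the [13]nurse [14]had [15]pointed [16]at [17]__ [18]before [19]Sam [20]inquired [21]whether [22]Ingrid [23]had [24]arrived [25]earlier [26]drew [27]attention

10

The gap at 17 is the prepositional object of "pointed", inside a relative clause.
The relative pronoun is "which" (word 11); it is bound by the head noun immediately before it.
Its filler is the head noun "trophy", at word 10.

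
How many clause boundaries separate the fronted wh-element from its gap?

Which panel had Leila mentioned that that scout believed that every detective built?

"which panel" is extracted from the object of "built".
Boundaries crossed, outermost first: [that], [that] — 2 in total.

2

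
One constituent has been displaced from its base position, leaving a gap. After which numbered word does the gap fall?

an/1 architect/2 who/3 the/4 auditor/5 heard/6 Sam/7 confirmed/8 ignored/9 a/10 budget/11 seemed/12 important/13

8

The displaced element is "an architect" (word 2).
It is linked across 2 clause boundaries (Ø → Ø).
It functions as the subject of "ignored", so the gap sits immediately after word 8 ("confirmed").
Base order: The auditor heard Sam confirmed that an architect ignored a budget.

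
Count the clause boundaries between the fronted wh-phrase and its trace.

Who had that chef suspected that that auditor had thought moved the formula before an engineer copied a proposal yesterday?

2

"who" is extracted from the subject of "moved".
Boundaries crossed, outermost first: [that], [Ø] — 2 in total.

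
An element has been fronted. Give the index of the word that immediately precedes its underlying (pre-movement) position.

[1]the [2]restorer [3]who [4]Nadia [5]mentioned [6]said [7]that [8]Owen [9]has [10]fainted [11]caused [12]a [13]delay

The displaced element is "the restorer" (word 2).
It is linked across 1 clause boundary (Ø).
It functions as the subject of "said", so the gap sits immediately after word 5 ("mentioned").
Base order: Nadia mentioned the restorer said that Owen has fainted.

5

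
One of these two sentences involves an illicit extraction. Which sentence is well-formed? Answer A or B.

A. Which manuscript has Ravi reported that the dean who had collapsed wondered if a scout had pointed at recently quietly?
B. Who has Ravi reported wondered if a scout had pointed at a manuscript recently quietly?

In A, the wh-phrase is extracted from inside a wh-island (introduced by "if"), which blocks movement.
In B, the extraction path crosses only that-complement boundaries, which are transparent.
So B is grammatical.

B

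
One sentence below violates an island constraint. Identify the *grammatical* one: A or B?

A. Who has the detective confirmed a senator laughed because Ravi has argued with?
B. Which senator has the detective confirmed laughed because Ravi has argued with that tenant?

In A, the wh-phrase is extracted from inside an adjunct island (introduced by "because"), which blocks movement.
In B, the extraction path crosses only that-complement boundaries, which are transparent.
So B is grammatical.

B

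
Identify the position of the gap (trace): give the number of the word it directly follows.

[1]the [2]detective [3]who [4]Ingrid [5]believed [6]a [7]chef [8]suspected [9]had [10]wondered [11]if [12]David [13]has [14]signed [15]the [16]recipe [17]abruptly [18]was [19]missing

8

The displaced element is "the detective" (word 2).
It is linked across 2 clause boundaries (Ø → Ø).
It functions as the subject of "wondered", so the gap sits immediately after word 8 ("suspected").
Base order: Ingrid believed a chef suspected that the detective had wondered if David has signed the recipe abruptly.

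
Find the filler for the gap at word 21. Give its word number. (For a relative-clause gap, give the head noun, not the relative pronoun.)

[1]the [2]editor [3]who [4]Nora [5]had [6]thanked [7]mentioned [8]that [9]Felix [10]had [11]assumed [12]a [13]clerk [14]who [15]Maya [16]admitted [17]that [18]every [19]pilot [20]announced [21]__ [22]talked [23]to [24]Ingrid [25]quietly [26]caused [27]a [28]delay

The gap at 21 is the subject of "talked", inside a relative clause.
The relative pronoun is "who" (word 14); it is bound by the head noun immediately before it.
Its filler is the head noun "clerk", at word 13.

13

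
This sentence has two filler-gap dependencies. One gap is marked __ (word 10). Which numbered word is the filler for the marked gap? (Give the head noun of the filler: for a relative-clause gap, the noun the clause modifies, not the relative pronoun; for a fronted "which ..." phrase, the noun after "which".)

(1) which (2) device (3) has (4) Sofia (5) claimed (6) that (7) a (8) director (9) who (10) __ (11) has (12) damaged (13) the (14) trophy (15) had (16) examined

The marked gap is inside the relative clause, the subject of "damaged".
Its filler is the head noun "director" (via "who"), at word 8.
(The other dependency links word 2 to a gap after word 16.)

8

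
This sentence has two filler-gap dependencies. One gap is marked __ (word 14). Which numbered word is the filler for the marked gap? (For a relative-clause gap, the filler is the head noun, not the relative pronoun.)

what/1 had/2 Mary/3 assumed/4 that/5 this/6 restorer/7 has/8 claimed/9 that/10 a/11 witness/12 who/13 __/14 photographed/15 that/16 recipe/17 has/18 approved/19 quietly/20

12

The marked gap is inside the relative clause, the subject of "photographed".
Its filler is the head noun "witness" (via "who"), at word 12.
(The other dependency links word 1 to a gap after word 19.)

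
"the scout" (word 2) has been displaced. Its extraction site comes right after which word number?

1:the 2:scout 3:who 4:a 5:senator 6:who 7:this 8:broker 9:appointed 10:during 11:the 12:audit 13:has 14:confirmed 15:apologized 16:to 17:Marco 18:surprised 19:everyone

The displaced element is "the scout" (word 2).
It is linked across 1 clause boundary (Ø).
It functions as the subject of "apologized", so the gap sits immediately after word 14 ("confirmed").
Base order: A senator who this broker appointed during the audit has confirmed that the scout apologized to Marco.

14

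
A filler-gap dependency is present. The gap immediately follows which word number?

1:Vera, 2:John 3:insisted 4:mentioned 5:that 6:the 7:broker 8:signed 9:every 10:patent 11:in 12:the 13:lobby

The displaced element is "Vera" (word 1).
It is linked across 1 clause boundary (Ø).
It functions as the subject of "mentioned", so the gap sits immediately after word 3 ("insisted").
Base order: John insisted that Vera mentioned that the broker signed every patent in the lobby.

3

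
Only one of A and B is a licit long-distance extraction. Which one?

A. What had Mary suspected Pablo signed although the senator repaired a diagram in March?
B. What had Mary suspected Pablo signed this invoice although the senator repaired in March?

A

In B, the wh-phrase is extracted from inside an adjunct island (introduced by "although"), which blocks movement.
In A, the extraction path crosses only that-complement boundaries, which are transparent.
So A is grammatical.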